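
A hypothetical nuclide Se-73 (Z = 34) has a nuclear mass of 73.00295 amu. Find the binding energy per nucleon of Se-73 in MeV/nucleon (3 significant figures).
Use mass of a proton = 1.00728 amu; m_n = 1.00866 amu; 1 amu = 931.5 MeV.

Total constituent mass: 34 × 1.00728 + 39 × 1.00866 = 73.58526 amu
Mass defect Δm = 73.58526 − 73.00295 = 0.58231 amu
Converting to energy: 0.58231 amu × 931.5 MeV/amu = 542.422 MeV
BE/A = 542.422 MeV / 73 = 7.430 MeV/nucleon

7.43 MeV/nucleon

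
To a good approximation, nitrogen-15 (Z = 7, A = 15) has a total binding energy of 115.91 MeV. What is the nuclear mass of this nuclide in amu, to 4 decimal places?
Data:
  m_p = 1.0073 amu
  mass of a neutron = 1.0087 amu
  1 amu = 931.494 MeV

Mass defect = 115.91 MeV / (931.494 MeV/amu) = 0.124435 amu
Constituent mass = 7(1.0073) + 8(1.0087) = 15.1207 amu
Nuclear mass = 15.1207 − 0.124435 = 14.996265 amu ≈ 14.9963 amu (to 4 decimal places)

14.9963 amu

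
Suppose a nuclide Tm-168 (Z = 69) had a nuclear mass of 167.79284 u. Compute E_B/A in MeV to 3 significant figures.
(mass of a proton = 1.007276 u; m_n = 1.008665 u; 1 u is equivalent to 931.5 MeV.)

With 69 protons and 99 neutrons (A = 168):
Σm = 69·m_p + 99·m_n = 69.502044 + 99.857835 = 169.359879 u
Mass defect Δm = 169.359879 − 167.79284 = 1.567039 u
E_B = 1.567039 × 931.5 = 1459.70 MeV
Per nucleon: 1459.70 / 168 = 8.689 MeV

8.69 MeV/nucleon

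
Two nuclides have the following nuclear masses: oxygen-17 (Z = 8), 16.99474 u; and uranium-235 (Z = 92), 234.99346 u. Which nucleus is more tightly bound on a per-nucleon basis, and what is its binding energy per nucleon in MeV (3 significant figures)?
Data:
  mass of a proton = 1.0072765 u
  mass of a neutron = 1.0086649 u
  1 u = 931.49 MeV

oxygen-17; 7.75 MeV/nucleon

oxygen-17: Σm = 8(1.0072765) + 9(1.0086649) = 17.1361961 u; Δm = 0.1414561 u; E_B = 131.76 MeV; E_B/A = 7.751 MeV
uranium-235: Σm = 92(1.0072765) + 143(1.0086649) = 236.9085187 u; Δm = 1.9150587 u; E_B = 1783.9 MeV; E_B/A = 7.591 MeV
oxygen-17 has the higher binding energy per nucleon, so it is the more tightly bound nucleus.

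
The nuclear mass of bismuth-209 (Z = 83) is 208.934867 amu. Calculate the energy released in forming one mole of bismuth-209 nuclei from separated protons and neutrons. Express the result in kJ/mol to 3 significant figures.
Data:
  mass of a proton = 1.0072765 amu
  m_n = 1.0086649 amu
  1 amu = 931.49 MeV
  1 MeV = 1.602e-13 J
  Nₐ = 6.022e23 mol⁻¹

1.58e+11 kJ/mol

The nucleus contains 83 protons and 209 − 83 = 126 neutrons.
Total constituent mass: 83 × 1.0072765 + 126 × 1.0086649 = 210.6957269 amu
The mass defect is 210.6957269 − 208.934867 = 1.7608599 amu.
Converting to energy: 1.7608599 amu × 931.49 MeV/amu = 1640.22 MeV
Per nucleus in joules: 1640.22 MeV × 1.602e-13 J/MeV = 2.6276e-10 J
Per mole: 2.6276e-10 J × 6.022e23 mol⁻¹ = 1.5823e+14 J/mol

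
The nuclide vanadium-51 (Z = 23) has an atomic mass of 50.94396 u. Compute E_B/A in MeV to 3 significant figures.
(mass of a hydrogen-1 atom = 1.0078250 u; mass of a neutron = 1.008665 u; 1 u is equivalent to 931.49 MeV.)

8.74 MeV/nucleon

Σm = 23·m(¹H) + 28·m_n = 23.1799750 + 28.242620 = 51.4225950 u
The mass defect is 51.4225950 − 50.94396 = 0.4786350 u.
Converting to energy: 0.4786350 u × 931.49 MeV/u = 445.844 MeV
BE/A = 445.844 MeV / 51 = 8.742 MeV/nucleon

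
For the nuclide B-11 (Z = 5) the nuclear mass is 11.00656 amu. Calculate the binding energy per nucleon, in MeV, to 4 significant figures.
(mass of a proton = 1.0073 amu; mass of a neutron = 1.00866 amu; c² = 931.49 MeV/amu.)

6.935 MeV/nucleon

Z = 5, so N = A − Z = 11 − 5 = 6.
Mass of separated nucleons = 5(1.0073) + 6(1.00866) = 5.0365 + 6.05196 = 11.08846 amu
The mass defect is 11.08846 − 11.00656 = 0.08190 amu.
Converting to energy: 0.08190 amu × 931.49 MeV/amu = 76.2890 MeV
BE/A = 76.2890 MeV / 11 = 6.935 MeV/nucleon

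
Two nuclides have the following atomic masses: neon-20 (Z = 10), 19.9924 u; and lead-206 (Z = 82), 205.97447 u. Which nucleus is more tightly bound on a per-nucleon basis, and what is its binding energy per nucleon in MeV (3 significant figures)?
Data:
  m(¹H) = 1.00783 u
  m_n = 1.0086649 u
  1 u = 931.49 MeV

neon-20: Σm = 10(1.00783) + 10(1.0086649) = 20.1649490 u; Δm = 0.1725490 u; E_B = 160.728 MeV; E_B/A = 8.036 MeV
lead-206: Σm = 82(1.00783) + 124(1.0086649) = 207.7165076 u; Δm = 1.7420376 u; E_B = 1622.7 MeV; E_B/A = 7.877 MeV
neon-20 has the higher binding energy per nucleon, so it is the more tightly bound nucleus.

neon-20; 8.04 MeV/nucleon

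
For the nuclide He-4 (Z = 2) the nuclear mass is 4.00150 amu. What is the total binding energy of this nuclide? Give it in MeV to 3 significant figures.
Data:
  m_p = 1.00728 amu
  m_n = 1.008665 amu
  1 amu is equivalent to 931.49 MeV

28.3 MeV

Z = 2, so N = A − Z = 4 − 2 = 2.
Total constituent mass: 2 × 1.00728 + 2 × 1.008665 = 4.031890 amu
Δm = 4.031890 − 4.00150 = 0.030390 amu
Converting to energy: 0.030390 amu × 931.49 MeV/amu = 28.3080 MeV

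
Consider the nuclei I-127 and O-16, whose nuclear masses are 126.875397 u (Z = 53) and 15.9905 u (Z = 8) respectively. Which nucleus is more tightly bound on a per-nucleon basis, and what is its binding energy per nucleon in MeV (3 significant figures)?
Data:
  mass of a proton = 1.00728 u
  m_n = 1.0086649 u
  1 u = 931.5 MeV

I-127: Σm = 53(1.00728) + 74(1.0086649) = 128.0270426 u; Δm = 1.1516456 u; E_B = 1072.8 MeV; E_B/A = 8.447 MeV
O-16: Σm = 8(1.00728) + 8(1.0086649) = 16.1275592 u; Δm = 0.1370592 u; E_B = 127.67 MeV; E_B/A = 7.979 MeV
I-127 has the higher binding energy per nucleon, so it is the more tightly bound nucleus.

I-127; 8.45 MeV/nucleon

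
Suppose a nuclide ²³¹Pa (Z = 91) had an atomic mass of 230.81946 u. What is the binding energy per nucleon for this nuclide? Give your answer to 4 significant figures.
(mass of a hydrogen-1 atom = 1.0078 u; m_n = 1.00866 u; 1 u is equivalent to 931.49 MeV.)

Σm = 91·m(¹H) + 140·m_n = 91.7098 + 141.21240 = 232.92220 u
Mass defect Δm = 232.92220 − 230.81946 = 2.10274 u
Converting to energy: 2.10274 u × 931.49 MeV/u = 1958.68 MeV
BE/A = 1958.68 MeV / 231 = 8.479 MeV/nucleon

8.479 MeV/nucleon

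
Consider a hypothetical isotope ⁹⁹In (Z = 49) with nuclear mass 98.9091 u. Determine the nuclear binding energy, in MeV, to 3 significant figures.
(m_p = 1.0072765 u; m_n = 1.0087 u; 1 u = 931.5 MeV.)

822 MeV

Z = 49, so N = A − Z = 99 − 49 = 50.
Total constituent mass: 49 × 1.0072765 + 50 × 1.0087 = 99.7915485 u
Δm = 99.7915485 − 98.9091 = 0.8824485 u
Converting to energy: 0.8824485 u × 931.5 MeV/u = 822.001 MeV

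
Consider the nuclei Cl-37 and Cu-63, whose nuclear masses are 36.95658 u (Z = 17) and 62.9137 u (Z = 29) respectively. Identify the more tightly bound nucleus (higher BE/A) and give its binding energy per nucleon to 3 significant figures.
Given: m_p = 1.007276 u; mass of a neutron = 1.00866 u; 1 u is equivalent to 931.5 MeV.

Cu-63; 8.75 MeV/nucleon

Cl-37: Σm = 17(1.007276) + 20(1.00866) = 37.296892 u; Δm = 0.340312 u; E_B = 317.00 MeV; E_B/A = 8.568 MeV
Cu-63: Σm = 29(1.007276) + 34(1.00866) = 63.505444 u; Δm = 0.591744 u; E_B = 551.21 MeV; E_B/A = 8.749 MeV
Cu-63 has the higher binding energy per nucleon, so it is the more tightly bound nucleus.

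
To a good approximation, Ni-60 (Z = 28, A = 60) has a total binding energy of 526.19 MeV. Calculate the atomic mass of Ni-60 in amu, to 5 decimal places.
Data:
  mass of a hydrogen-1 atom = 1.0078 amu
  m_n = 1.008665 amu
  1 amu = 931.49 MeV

59.93079 amu

Mass defect = 526.19 MeV / (931.49 MeV/amu) = 0.5648907 amu
Constituent mass = 28(1.0078) + 32(1.008665) = 60.495680 amu
Atomic mass = 60.495680 − 0.5648907 = 59.9307893 amu ≈ 59.93079 amu (to 5 decimal places)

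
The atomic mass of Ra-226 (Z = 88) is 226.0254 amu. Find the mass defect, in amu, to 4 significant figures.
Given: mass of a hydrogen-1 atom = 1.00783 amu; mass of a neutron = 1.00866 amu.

1.859 amu

Z = 88, so N = A − Z = 226 − 88 = 138.
Mass of separated nucleons = 88(1.00783) + 138(1.00866) = 88.68904 + 139.19508 = 227.88412 amu
The mass defect is 227.88412 − 226.0254 = 1.85872 amu.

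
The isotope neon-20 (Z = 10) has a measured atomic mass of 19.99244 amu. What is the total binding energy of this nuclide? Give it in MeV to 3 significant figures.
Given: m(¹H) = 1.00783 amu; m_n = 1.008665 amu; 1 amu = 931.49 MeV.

161 MeV

Z = 10, so N = A − Z = 20 − 10 = 10.
Σm = 10·m(¹H) + 10·m_n = 10.07830 + 10.086650 = 20.164950 amu
Δm = 20.164950 − 19.99244 = 0.172510 amu
Converting to energy: 0.172510 amu × 931.49 MeV/amu = 160.691 MeV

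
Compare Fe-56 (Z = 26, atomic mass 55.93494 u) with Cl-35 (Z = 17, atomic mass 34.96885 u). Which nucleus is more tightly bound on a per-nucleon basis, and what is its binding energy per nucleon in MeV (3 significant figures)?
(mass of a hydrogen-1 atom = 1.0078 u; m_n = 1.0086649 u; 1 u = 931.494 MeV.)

Fe-56: Σm = 26(1.0078) + 30(1.0086649) = 56.4627470 u; Δm = 0.5278070 u; E_B = 491.65 MeV; E_B/A = 8.779 MeV
Cl-35: Σm = 17(1.0078) + 18(1.0086649) = 35.2885682 u; Δm = 0.3197182 u; E_B = 297.82 MeV; E_B/A = 8.509 MeV
Fe-56 has the higher binding energy per nucleon, so it is the more tightly bound nucleus.

Fe-56; 8.78 MeV/nucleon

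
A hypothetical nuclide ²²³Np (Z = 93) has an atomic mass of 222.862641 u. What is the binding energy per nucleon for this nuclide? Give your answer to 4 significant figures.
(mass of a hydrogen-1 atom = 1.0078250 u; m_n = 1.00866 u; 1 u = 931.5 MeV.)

8.316 MeV/nucleon

Mass of separated nucleons = 93(1.0078250) + 130(1.00866) = 93.7277250 + 131.12580 = 224.8535250 u
Δm = 224.8535250 − 222.862641 = 1.9908840 u
E_B = 1.9908840 × 931.5 = 1854.51 MeV
BE/A = 1854.51 MeV / 223 = 8.316 MeV/nucleon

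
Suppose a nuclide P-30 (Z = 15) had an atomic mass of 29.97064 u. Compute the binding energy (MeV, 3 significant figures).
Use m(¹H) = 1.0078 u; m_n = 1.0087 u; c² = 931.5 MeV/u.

258 MeV

With 15 protons and 15 neutrons (A = 30):
Mass of separated nucleons = 15(1.0078) + 15(1.0087) = 15.1170 + 15.1305 = 30.2475 u
The mass defect is 30.2475 − 29.97064 = 0.27686 u.
E_B = 0.27686 × 931.5 = 257.895 MeV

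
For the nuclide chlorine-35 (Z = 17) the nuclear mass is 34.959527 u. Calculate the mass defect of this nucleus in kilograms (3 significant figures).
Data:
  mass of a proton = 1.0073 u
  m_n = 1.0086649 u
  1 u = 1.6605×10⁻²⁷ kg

With 17 protons and 18 neutrons (A = 35):
Mass of separated nucleons = 17(1.0073) + 18(1.0086649) = 17.1241 + 18.1559682 = 35.2800682 u
Δm = 35.2800682 − 34.959527 = 0.3205412 u
In SI units: 0.3205412 u × 1.6605×10⁻²⁷ kg/u = 5.3226e-28 kg

5.32e-28 kg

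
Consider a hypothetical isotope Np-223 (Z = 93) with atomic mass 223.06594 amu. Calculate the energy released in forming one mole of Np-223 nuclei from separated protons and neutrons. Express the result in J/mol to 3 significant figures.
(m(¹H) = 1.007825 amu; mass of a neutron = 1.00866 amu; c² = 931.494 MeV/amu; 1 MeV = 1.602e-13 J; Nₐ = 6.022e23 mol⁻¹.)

1.61e+14 J/mol

Z = 93, so N = A − Z = 223 − 93 = 130.
Total constituent mass: 93 × 1.007825 + 130 × 1.00866 = 224.853525 amu
Mass defect Δm = 224.853525 − 223.06594 = 1.787585 amu
E_B = 1.787585 × 931.494 = 1665.12 MeV
Per nucleus in joules: 1665.12 MeV × 1.602e-13 J/MeV = 2.6675e-10 J
Per mole: 2.6675e-10 J × 6.022e23 mol⁻¹ = 1.6064e+14 J/mol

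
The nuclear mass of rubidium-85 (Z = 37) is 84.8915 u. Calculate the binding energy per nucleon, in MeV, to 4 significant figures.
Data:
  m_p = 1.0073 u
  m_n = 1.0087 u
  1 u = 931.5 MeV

Mass of separated nucleons = 37(1.0073) + 48(1.0087) = 37.2701 + 48.4176 = 85.6877 u
The mass defect is 85.6877 − 84.8915 = 0.7962 u.
Binding energy = Δm·c² = 0.7962 × 931.5 MeV/u = 741.660 MeV
BE/A = 741.660 MeV / 85 = 8.725 MeV/nucleon

8.725 MeV/nucleon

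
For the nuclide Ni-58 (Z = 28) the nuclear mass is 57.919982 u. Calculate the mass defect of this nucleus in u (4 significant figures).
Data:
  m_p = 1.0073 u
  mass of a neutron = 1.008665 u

0.5444 u

Total constituent mass: 28 × 1.0073 + 30 × 1.008665 = 58.464350 u
The mass defect is 58.464350 − 57.919982 = 0.544368 u.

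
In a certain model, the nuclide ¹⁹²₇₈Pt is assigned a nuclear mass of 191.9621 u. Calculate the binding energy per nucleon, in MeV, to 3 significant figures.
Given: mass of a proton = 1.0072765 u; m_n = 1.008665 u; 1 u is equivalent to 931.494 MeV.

7.73 MeV/nucleon

The nucleus contains 78 protons and 192 − 78 = 114 neutrons.
Total constituent mass: 78 × 1.0072765 + 114 × 1.008665 = 193.5553770 u
Mass defect Δm = 193.5553770 − 191.9621 = 1.5932770 u
Converting to energy: 1.5932770 u × 931.494 MeV/u = 1484.13 MeV
Per nucleon: 1484.13 / 192 = 7.730 MeV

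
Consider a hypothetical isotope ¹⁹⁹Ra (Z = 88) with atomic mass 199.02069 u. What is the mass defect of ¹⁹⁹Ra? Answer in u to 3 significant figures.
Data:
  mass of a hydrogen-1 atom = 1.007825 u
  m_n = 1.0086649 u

The nucleus contains 88 protons and 199 − 88 = 111 neutrons.
Mass of separated nucleons = 88(1.007825) + 111(1.0086649) = 88.688600 + 111.9618039 = 200.6504039 u
Mass defect Δm = 200.6504039 − 199.02069 = 1.6297139 u

1.63 u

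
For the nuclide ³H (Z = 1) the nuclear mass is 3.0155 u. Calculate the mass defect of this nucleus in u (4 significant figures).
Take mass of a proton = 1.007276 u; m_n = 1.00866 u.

With 1 protons and 2 neutrons (A = 3):
Mass of separated nucleons = 1(1.007276) + 2(1.00866) = 1.007276 + 2.01732 = 3.024596 u
Δm = 3.024596 − 3.0155 = 0.009096 u

0.009096 u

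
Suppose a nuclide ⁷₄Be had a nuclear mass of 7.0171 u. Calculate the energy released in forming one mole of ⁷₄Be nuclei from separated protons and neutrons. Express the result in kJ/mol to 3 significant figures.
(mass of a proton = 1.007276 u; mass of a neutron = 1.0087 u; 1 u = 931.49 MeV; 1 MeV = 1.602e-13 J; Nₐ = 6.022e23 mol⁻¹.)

Z = 4, so N = A − Z = 7 − 4 = 3.
Mass of separated nucleons = 4(1.007276) + 3(1.0087) = 4.029104 + 3.0261 = 7.055204 u
The mass defect is 7.055204 − 7.0171 = 0.038104 u.
Binding energy = Δm·c² = 0.038104 × 931.49 MeV/u = 35.4935 MeV
Per nucleus in joules: 35.4935 MeV × 1.602e-13 J/MeV = 5.6861e-12 J
Per mole: 5.6861e-12 J × 6.022e23 mol⁻¹ = 3.4242e+12 J/mol

3.42e+09 kJ/mol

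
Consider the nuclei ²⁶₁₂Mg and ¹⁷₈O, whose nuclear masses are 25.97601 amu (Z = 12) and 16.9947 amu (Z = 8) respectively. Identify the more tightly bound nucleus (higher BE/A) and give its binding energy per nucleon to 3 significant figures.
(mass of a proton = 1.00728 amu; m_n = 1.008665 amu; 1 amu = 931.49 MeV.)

²⁶₁₂Mg: Σm = 12(1.00728) + 14(1.008665) = 26.208670 amu; Δm = 0.232660 amu; E_B = 216.72 MeV; E_B/A = 8.335 MeV
¹⁷₈O: Σm = 8(1.00728) + 9(1.008665) = 17.136225 amu; Δm = 0.141525 amu; E_B = 131.83 MeV; E_B/A = 7.7547 MeV
²⁶₁₂Mg has the higher binding energy per nucleon, so it is the more tightly bound nucleus.

²⁶₁₂Mg; 8.34 MeV/nucleon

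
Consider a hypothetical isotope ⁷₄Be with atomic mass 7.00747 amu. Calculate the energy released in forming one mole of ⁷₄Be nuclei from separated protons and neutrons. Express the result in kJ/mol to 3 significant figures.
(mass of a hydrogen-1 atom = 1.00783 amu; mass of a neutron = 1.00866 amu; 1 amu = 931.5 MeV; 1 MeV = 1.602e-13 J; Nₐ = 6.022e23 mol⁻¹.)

4.48e+09 kJ/mol

Z = 4, so N = A − Z = 7 − 4 = 3.
Total constituent mass: 4 × 1.00783 + 3 × 1.00866 = 7.05730 amu
Δm = 7.05730 − 7.00747 = 0.04983 amu
E_B = 0.04983 × 931.5 = 46.4166 MeV
Per nucleus in joules: 46.4166 MeV × 1.602e-13 J/MeV = 7.4359e-12 J
Per mole: 7.4359e-12 J × 6.022e23 mol⁻¹ = 4.4779e+12 J/mol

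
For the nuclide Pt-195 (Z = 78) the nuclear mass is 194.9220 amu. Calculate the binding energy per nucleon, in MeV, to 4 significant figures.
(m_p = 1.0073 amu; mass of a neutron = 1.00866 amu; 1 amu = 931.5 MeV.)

7.933 MeV/nucleon

Z = 78, so N = A − Z = 195 − 78 = 117.
Total constituent mass: 78 × 1.0073 + 117 × 1.00866 = 196.58262 amu
The mass defect is 196.58262 − 194.9220 = 1.66062 amu.
Binding energy = Δm·c² = 1.66062 × 931.5 MeV/amu = 1546.87 MeV
BE/A = 1546.87 MeV / 195 = 7.933 MeV/nucleon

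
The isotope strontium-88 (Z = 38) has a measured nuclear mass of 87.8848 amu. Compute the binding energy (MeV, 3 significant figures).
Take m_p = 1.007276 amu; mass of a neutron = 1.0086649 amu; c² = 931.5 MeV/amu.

The nucleus contains 38 protons and 88 − 38 = 50 neutrons.
Σm = 38·m_p + 50·m_n = 38.276488 + 50.4332450 = 88.7097330 amu
The mass defect is 88.7097330 − 87.8848 = 0.8249330 amu.
Converting to energy: 0.8249330 amu × 931.5 MeV/amu = 768.425 MeV

768 MeV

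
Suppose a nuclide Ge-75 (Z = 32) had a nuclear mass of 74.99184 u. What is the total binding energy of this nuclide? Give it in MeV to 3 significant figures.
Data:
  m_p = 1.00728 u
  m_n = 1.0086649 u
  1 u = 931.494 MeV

572 MeV

Total constituent mass: 32 × 1.00728 + 43 × 1.0086649 = 75.6055507 u
Δm = 75.6055507 − 74.99184 = 0.6137107 u
E_B = 0.6137107 × 931.494 = 571.668 MeV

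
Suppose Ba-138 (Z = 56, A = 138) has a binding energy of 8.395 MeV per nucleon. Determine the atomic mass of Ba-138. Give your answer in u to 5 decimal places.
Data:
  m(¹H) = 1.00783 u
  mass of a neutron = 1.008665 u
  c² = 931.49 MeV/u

137.90529 u

Total binding energy = 138 × 8.395 = 1158.510 MeV
Mass defect = 1158.510 MeV / (931.49 MeV/u) = 1.2437171 u
Constituent mass = 56(1.00783) + 82(1.008665) = 139.149010 u
Atomic mass = 139.149010 − 1.2437171 = 137.9052929 u ≈ 137.90529 u (to 5 decimal places)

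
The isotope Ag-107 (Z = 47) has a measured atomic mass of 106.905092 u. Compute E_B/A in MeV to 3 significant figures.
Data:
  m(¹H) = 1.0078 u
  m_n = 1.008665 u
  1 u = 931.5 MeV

Mass of separated nucleons = 47(1.0078) + 60(1.008665) = 47.3666 + 60.519900 = 107.886500 u
Δm = 107.886500 − 106.905092 = 0.981408 u
Converting to energy: 0.981408 u × 931.5 MeV/u = 914.182 MeV
Per nucleon: 914.182 / 107 = 8.544 MeV

8.54 MeV/nucleon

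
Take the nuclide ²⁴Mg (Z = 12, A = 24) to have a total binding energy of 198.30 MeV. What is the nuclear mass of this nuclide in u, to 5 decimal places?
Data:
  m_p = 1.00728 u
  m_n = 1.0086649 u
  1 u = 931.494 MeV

23.97845 u

Mass defect = 198.30 MeV / (931.494 MeV/u) = 0.21288382 u
Constituent mass = 12(1.00728) + 12(1.0086649) = 24.1913388 u
Nuclear mass = 24.1913388 − 0.21288382 = 23.97845498 u ≈ 23.97845 u (to 5 decimal places)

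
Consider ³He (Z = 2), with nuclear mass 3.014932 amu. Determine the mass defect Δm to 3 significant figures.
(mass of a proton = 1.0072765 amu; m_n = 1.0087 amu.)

With 2 protons and 1 neutrons (A = 3):
Mass of separated nucleons = 2(1.0072765) + 1(1.0087) = 2.0145530 + 1.0087 = 3.0232530 amu
Δm = 3.0232530 − 3.014932 = 0.0083210 amu

0.00832 amu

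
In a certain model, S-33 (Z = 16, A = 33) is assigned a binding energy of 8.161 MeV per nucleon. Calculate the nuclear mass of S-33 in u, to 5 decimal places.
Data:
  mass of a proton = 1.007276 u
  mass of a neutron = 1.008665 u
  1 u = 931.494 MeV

32.97460 u

Total binding energy = 33 × 8.161 = 269.313 MeV
Mass defect = 269.313 MeV / (931.494 MeV/u) = 0.2891194 u
Constituent mass = 16(1.007276) + 17(1.008665) = 33.263721 u
Nuclear mass = 33.263721 − 0.2891194 = 32.9746016 u ≈ 32.97460 u (to 5 decimal places)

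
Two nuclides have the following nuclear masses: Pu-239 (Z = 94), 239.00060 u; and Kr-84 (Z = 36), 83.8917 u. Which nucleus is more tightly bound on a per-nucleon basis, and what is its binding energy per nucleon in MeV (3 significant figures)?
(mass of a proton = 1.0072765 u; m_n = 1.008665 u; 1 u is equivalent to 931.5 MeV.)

Pu-239: Σm = 94(1.0072765) + 145(1.008665) = 240.9404160 u; Δm = 1.9398160 u; E_B = 1806.9 MeV; E_B/A = 7.560 MeV
Kr-84: Σm = 36(1.0072765) + 48(1.008665) = 84.6778740 u; Δm = 0.7861740 u; E_B = 732.32 MeV; E_B/A = 8.718 MeV
Kr-84 has the higher binding energy per nucleon, so it is the more tightly bound nucleus.

Kr-84; 8.72 MeV/nucleon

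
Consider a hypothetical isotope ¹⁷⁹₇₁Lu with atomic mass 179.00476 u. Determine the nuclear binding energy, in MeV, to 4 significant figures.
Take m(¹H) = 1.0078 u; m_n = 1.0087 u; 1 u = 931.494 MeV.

1387 MeV

Mass of separated nucleons = 71(1.0078) + 108(1.0087) = 71.5538 + 108.9396 = 180.4934 u
The mass defect is 180.4934 − 179.00476 = 1.48864 u.
E_B = 1.48864 × 931.494 = 1386.66 MeV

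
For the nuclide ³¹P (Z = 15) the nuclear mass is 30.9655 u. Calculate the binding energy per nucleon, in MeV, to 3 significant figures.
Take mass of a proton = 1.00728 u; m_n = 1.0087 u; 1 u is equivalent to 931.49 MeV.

Z = 15, so N = A − Z = 31 − 15 = 16.
Σm = 15·m_p + 16·m_n = 15.10920 + 16.1392 = 31.24840 u
Mass defect Δm = 31.24840 − 30.9655 = 0.28290 u
Converting to energy: 0.28290 u × 931.49 MeV/u = 263.519 MeV
Per nucleon: 263.519 / 31 = 8.501 MeV

8.50 MeV/nucleon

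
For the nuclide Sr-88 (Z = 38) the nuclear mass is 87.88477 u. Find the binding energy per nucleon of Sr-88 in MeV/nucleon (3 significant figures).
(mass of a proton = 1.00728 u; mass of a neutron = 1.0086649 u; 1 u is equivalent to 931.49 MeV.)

8.73 MeV/nucleon

Mass of separated nucleons = 38(1.00728) + 50(1.0086649) = 38.27664 + 50.4332450 = 88.7098850 u
Δm = 88.7098850 − 87.88477 = 0.8251150 u
Binding energy = Δm·c² = 0.8251150 × 931.49 MeV/u = 768.586 MeV
Dividing by A = 88 gives 8.734 MeV per nucleon.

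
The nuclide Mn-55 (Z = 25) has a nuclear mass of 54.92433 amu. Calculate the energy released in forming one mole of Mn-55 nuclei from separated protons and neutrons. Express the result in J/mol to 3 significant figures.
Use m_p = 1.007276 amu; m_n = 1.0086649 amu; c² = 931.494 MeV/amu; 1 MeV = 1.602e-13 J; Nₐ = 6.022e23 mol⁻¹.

Z = 25, so N = A − Z = 55 − 25 = 30.
Total constituent mass: 25 × 1.007276 + 30 × 1.0086649 = 55.4418470 amu
Δm = 55.4418470 − 54.92433 = 0.5175170 amu
Converting to energy: 0.5175170 amu × 931.494 MeV/amu = 482.064 MeV
Per nucleus in joules: 482.064 MeV × 1.602e-13 J/MeV = 7.7227e-11 J
Per mole: 7.7227e-11 J × 6.022e23 mol⁻¹ = 4.6506e+13 J/mol

4.65e+13 J/mol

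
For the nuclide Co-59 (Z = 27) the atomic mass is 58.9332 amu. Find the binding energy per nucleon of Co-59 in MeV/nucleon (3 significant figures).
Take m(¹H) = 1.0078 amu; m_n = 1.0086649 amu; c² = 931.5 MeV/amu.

With 27 protons and 32 neutrons (A = 59):
Σm = 27·m(¹H) + 32·m_n = 27.2106 + 32.2772768 = 59.4878768 amu
Mass defect Δm = 59.4878768 − 58.9332 = 0.5546768 amu
E_B = 0.5546768 × 931.5 = 516.681 MeV
Per nucleon: 516.681 / 59 = 8.757 MeV

8.76 MeV/nucleon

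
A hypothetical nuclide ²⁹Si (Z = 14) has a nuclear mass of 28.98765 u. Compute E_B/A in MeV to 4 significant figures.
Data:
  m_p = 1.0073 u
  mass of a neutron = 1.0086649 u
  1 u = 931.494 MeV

Z = 14, so N = A − Z = 29 − 14 = 15.
Total constituent mass: 14 × 1.0073 + 15 × 1.0086649 = 29.2321735 u
The mass defect is 29.2321735 − 28.98765 = 0.2445235 u.
Converting to energy: 0.2445235 u × 931.494 MeV/u = 227.772 MeV
Dividing by A = 29 gives 7.854 MeV per nucleon.

7.854 MeV/nucleon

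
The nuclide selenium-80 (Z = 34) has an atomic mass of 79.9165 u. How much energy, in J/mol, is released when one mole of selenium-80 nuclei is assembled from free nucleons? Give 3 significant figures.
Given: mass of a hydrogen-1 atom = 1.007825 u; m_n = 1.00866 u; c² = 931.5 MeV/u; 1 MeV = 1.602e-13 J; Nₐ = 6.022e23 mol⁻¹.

6.72e+13 J/mol

With 34 protons and 46 neutrons (A = 80):
Σm = 34·m(¹H) + 46·m_n = 34.266050 + 46.39836 = 80.664410 u
Δm = 80.664410 − 79.9165 = 0.747910 u
Converting to energy: 0.747910 u × 931.5 MeV/u = 696.678 MeV
Per nucleus in joules: 696.678 MeV × 1.602e-13 J/MeV = 1.1161e-10 J
Per mole: 1.1161e-10 J × 6.022e23 mol⁻¹ = 6.7212e+13 J/mol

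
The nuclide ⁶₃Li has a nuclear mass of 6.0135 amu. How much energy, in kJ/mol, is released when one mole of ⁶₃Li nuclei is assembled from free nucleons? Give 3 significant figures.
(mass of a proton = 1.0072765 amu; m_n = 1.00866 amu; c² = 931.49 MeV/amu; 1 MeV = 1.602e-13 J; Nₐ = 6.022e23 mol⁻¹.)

3.08e+09 kJ/mol

The nucleus contains 3 protons and 6 − 3 = 3 neutrons.
Σm = 3·m_p + 3·m_n = 3.0218295 + 3.02598 = 6.0478095 amu
The mass defect is 6.0478095 − 6.0135 = 0.0343095 amu.
Converting to energy: 0.0343095 amu × 931.49 MeV/amu = 31.9590 MeV
Per nucleus in joules: 31.9590 MeV × 1.602e-13 J/MeV = 5.1198e-12 J
Per mole: 5.1198e-12 J × 6.022e23 mol⁻¹ = 3.0831e+12 J/mol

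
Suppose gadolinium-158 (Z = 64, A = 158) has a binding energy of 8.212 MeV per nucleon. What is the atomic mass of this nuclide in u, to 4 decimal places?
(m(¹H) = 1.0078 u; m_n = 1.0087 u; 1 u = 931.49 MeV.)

157.9241 u

Total binding energy = 158 × 8.212 = 1297.496 MeV
Mass defect = 1297.496 MeV / (931.49 MeV/u) = 1.392925 u
Constituent mass = 64(1.0078) + 94(1.0087) = 159.3170 u
Atomic mass = 159.3170 − 1.392925 = 157.924075 u ≈ 157.9241 u (to 4 decimal places)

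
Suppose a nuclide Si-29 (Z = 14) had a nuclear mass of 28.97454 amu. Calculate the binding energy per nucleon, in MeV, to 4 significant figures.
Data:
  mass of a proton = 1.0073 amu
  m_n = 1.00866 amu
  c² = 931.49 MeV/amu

8.273 MeV/nucleon

Σm = 14·m_p + 15·m_n = 14.1022 + 15.12990 = 29.23210 amu
The mass defect is 29.23210 − 28.97454 = 0.25756 amu.
Binding energy = Δm·c² = 0.25756 × 931.49 MeV/amu = 239.915 MeV
Dividing by A = 29 gives 8.273 MeV per nucleon.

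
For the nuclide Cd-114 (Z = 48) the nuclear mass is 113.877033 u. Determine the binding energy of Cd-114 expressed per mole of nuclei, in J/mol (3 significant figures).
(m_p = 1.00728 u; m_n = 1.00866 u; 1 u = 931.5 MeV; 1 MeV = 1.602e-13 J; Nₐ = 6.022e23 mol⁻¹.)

9.38e+13 J/mol

With 48 protons and 66 neutrons (A = 114):
Σm = 48·m_p + 66·m_n = 48.34944 + 66.57156 = 114.92100 u
Δm = 114.92100 − 113.877033 = 1.043967 u
Converting to energy: 1.043967 u × 931.5 MeV/u = 972.455 MeV
Per nucleus in joules: 972.455 MeV × 1.602e-13 J/MeV = 1.5579e-10 J
Per mole: 1.5579e-10 J × 6.022e23 mol⁻¹ = 9.3817e+13 J/mol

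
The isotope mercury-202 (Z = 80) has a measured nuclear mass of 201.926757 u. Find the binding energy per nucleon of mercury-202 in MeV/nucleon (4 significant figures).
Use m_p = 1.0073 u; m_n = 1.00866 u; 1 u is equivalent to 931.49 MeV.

7.903 MeV/nucleon

Z = 80, so N = A − Z = 202 − 80 = 122.
Total constituent mass: 80 × 1.0073 + 122 × 1.00866 = 203.64052 u
Mass defect Δm = 203.64052 − 201.926757 = 1.713763 u
Converting to energy: 1.713763 u × 931.49 MeV/u = 1596.35 MeV
BE/A = 1596.35 MeV / 202 = 7.903 MeV/nucleon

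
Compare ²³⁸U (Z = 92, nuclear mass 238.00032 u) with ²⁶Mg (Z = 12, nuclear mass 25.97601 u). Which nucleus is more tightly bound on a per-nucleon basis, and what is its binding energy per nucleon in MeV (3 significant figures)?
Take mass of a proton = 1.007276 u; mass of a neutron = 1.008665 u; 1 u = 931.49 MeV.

²⁶Mg; 8.33 MeV/nucleon

²³⁸U: Σm = 92(1.007276) + 146(1.008665) = 239.934482 u; Δm = 1.934162 u; E_B = 1801.7 MeV; E_B/A = 7.570 MeV
²⁶Mg: Σm = 12(1.007276) + 14(1.008665) = 26.208622 u; Δm = 0.232612 u; E_B = 216.68 MeV; E_B/A = 8.334 MeV
²⁶Mg has the higher binding energy per nucleon, so it is the more tightly bound nucleus.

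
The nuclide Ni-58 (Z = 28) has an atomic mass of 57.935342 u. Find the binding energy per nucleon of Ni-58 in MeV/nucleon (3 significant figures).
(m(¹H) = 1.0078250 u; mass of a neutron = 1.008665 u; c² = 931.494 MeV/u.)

8.73 MeV/nucleon

The nucleus contains 28 protons and 58 − 28 = 30 neutrons.
Σm = 28·m(¹H) + 30·m_n = 28.2191000 + 30.259950 = 58.4790500 u
Δm = 58.4790500 − 57.935342 = 0.5437080 u
Converting to energy: 0.5437080 u × 931.494 MeV/u = 506.461 MeV
BE/A = 506.461 MeV / 58 = 8.732 MeV/nucleon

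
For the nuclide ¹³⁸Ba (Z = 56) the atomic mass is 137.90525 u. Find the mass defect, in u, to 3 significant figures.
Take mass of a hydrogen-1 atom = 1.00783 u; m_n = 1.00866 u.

The nucleus contains 56 protons and 138 − 56 = 82 neutrons.
Total constituent mass: 56 × 1.00783 + 82 × 1.00866 = 139.14860 u
The mass defect is 139.14860 − 137.90525 = 1.24335 u.

1.24 u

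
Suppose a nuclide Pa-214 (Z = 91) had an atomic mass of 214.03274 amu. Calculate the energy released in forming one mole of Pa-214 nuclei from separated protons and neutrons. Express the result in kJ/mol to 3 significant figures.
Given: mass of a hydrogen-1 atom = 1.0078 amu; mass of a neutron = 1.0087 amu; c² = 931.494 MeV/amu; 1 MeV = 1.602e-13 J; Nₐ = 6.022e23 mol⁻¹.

With 91 protons and 123 neutrons (A = 214):
Σm = 91·m(¹H) + 123·m_n = 91.7098 + 124.0701 = 215.7799 amu
Mass defect Δm = 215.7799 − 214.03274 = 1.74716 amu
E_B = 1.74716 × 931.494 = 1627.47 MeV
Per nucleus in joules: 1627.47 MeV × 1.602e-13 J/MeV = 2.6072e-10 J
Per mole: 2.6072e-10 J × 6.022e23 mol⁻¹ = 1.5701e+14 J/mol

1.57e+11 kJ/mol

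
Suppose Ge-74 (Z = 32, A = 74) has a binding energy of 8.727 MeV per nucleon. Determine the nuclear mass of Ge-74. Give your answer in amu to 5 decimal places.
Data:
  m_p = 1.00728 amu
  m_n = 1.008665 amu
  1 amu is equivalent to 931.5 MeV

73.90360 amu

Total binding energy = 74 × 8.727 = 645.798 MeV
Mass defect = 645.798 MeV / (931.5 MeV/amu) = 0.6932882 amu
Constituent mass = 32(1.00728) + 42(1.008665) = 74.596890 amu
Nuclear mass = 74.596890 − 0.6932882 = 73.9036018 amu ≈ 73.90360 amu (to 5 decimal places)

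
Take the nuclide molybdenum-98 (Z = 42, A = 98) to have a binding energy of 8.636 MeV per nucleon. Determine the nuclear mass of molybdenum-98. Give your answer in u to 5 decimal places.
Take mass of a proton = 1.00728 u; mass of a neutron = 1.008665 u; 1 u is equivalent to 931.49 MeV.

97.88243 u

Total binding energy = 98 × 8.636 = 846.328 MeV
Mass defect = 846.328 MeV / (931.49 MeV/u) = 0.9085744 u
Constituent mass = 42(1.00728) + 56(1.008665) = 98.791000 u
Nuclear mass = 98.791000 − 0.9085744 = 97.8824256 u ≈ 97.88243 u (to 5 decimal places)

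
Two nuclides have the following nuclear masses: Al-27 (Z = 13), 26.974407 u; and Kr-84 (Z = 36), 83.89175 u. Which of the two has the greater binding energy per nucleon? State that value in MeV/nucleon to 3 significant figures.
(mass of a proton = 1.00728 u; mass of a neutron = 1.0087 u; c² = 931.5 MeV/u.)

Al-27: Σm = 13(1.00728) + 14(1.0087) = 27.21644 u; Δm = 0.242033 u; E_B = 225.45 MeV; E_B/A = 8.350 MeV
Kr-84: Σm = 36(1.00728) + 48(1.0087) = 84.67968 u; Δm = 0.78793 u; E_B = 733.96 MeV; E_B/A = 8.738 MeV
Kr-84 has the higher binding energy per nucleon, so it is the more tightly bound nucleus.

Kr-84; 8.74 MeV/nucleon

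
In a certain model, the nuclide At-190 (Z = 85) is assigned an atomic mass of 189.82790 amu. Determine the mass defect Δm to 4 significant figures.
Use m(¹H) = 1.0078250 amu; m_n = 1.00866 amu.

Mass of separated nucleons = 85(1.0078250) + 105(1.00866) = 85.6651250 + 105.90930 = 191.5744250 amu
Δm = 191.5744250 − 189.82790 = 1.7465250 amu

1.747 amu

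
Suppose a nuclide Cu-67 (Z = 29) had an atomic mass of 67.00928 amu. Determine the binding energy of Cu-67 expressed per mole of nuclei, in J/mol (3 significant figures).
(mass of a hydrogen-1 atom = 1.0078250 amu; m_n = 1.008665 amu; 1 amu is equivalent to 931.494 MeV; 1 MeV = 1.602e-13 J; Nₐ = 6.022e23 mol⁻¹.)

4.91e+13 J/mol

Z = 29, so N = A − Z = 67 − 29 = 38.
Σm = 29·m(¹H) + 38·m_n = 29.2269250 + 38.329270 = 67.5561950 amu
Δm = 67.5561950 − 67.00928 = 0.5469150 amu
Binding energy = Δm·c² = 0.5469150 × 931.494 MeV/amu = 509.448 MeV
Per nucleus in joules: 509.448 MeV × 1.602e-13 J/MeV = 8.1614e-11 J
Per mole: 8.1614e-11 J × 6.022e23 mol⁻¹ = 4.9148e+13 J/mol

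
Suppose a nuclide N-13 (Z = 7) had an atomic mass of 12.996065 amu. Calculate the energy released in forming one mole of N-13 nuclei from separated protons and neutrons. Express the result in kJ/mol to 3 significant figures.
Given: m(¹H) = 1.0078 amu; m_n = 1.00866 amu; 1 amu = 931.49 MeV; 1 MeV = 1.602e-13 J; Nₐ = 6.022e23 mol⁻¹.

Σm = 7·m(¹H) + 6·m_n = 7.0546 + 6.05196 = 13.10656 amu
Mass defect Δm = 13.10656 − 12.996065 = 0.110495 amu
Binding energy = Δm·c² = 0.110495 × 931.49 MeV/amu = 102.925 MeV
Per nucleus in joules: 102.925 MeV × 1.602e-13 J/MeV = 1.6489e-11 J
Per mole: 1.6489e-11 J × 6.022e23 mol⁻¹ = 9.9297e+12 J/mol

9.93e+09 kJ/mol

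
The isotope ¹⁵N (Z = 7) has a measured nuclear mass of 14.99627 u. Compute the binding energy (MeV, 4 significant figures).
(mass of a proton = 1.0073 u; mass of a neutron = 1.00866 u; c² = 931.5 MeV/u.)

115.6 MeV

With 7 protons and 8 neutrons (A = 15):
Mass of separated nucleons = 7(1.0073) + 8(1.00866) = 7.0511 + 8.06928 = 15.12038 u
Mass defect Δm = 15.12038 − 14.99627 = 0.12411 u
Binding energy = Δm·c² = 0.12411 × 931.5 MeV/u = 115.608 MeV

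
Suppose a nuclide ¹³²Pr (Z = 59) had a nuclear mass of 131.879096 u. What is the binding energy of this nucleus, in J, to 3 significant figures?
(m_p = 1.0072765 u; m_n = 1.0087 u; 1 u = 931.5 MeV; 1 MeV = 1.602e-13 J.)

1.77e-10 J

Σm = 59·m_p + 73·m_n = 59.4293135 + 73.6351 = 133.0644135 u
The mass defect is 133.0644135 − 131.879096 = 1.1853175 u.
E_B = 1.1853175 × 931.5 = 1104.12 MeV
In joules: 1104.12 MeV × 1.602e-13 J/MeV = 1.7688e-10 J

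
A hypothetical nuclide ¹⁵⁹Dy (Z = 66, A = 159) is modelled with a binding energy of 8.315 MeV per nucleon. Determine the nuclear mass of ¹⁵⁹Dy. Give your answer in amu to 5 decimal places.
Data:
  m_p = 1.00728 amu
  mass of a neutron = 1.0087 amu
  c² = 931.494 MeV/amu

158.87026 amu

Total binding energy = 159 × 8.315 = 1322.085 MeV
Mass defect = 1322.085 MeV / (931.494 MeV/amu) = 1.4193167 amu
Constituent mass = 66(1.00728) + 93(1.0087) = 160.28958 amu
Nuclear mass = 160.28958 − 1.4193167 = 158.8702633 amu ≈ 158.87026 amu (to 5 decimal places)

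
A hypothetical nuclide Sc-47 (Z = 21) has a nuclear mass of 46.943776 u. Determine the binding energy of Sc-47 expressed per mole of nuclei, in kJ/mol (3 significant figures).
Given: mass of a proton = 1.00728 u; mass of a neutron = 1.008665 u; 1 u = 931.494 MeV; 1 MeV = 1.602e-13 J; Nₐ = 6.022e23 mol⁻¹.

The nucleus contains 21 protons and 47 − 21 = 26 neutrons.
Σm = 21·m_p + 26·m_n = 21.15288 + 26.225290 = 47.378170 u
Δm = 47.378170 − 46.943776 = 0.434394 u
Binding energy = Δm·c² = 0.434394 × 931.494 MeV/u = 404.635 MeV
Per nucleus in joules: 404.635 MeV × 1.602e-13 J/MeV = 6.4823e-11 J
Per mole: 6.4823e-11 J × 6.022e23 mol⁻¹ = 3.9036e+13 J/mol

3.90e+10 kJ/mol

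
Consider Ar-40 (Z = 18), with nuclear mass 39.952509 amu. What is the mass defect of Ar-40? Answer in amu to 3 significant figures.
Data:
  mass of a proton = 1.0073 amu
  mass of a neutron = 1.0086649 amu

0.370 amu

The nucleus contains 18 protons and 40 − 18 = 22 neutrons.
Mass of separated nucleons = 18(1.0073) + 22(1.0086649) = 18.1314 + 22.1906278 = 40.3220278 amu
The mass defect is 40.3220278 − 39.952509 = 0.3695188 amu.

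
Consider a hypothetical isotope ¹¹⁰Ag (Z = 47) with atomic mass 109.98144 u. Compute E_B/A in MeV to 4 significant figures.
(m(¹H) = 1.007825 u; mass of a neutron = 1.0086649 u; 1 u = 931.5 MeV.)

Mass of separated nucleons = 47(1.007825) + 63(1.0086649) = 47.367775 + 63.5458887 = 110.9136637 u
Δm = 110.9136637 − 109.98144 = 0.9322237 u
E_B = 0.9322237 × 931.5 = 868.366 MeV
Per nucleon: 868.366 / 110 = 7.894 MeV

7.894 MeV/nucleon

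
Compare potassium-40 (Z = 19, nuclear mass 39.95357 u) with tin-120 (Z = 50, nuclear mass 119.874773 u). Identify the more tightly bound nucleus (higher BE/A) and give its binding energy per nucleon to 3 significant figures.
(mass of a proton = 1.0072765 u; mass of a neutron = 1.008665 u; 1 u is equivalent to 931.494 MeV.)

potassium-40: Σm = 19(1.0072765) + 21(1.008665) = 40.3202185 u; Δm = 0.3666485 u; E_B = 341.53 MeV; E_B/A = 8.538 MeV
tin-120: Σm = 50(1.0072765) + 70(1.008665) = 120.9703750 u; Δm = 1.0956020 u; E_B = 1020.55 MeV; E_B/A = 8.5046 MeV
potassium-40 has the higher binding energy per nucleon, so it is the more tightly bound nucleus.

potassium-40; 8.54 MeV/nucleon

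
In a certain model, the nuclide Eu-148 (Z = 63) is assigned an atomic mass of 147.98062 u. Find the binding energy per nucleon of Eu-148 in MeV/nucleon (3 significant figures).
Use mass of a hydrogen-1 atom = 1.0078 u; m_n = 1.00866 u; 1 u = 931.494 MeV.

Mass of separated nucleons = 63(1.0078) + 85(1.00866) = 63.4914 + 85.73610 = 149.22750 u
Δm = 149.22750 − 147.98062 = 1.24688 u
Converting to energy: 1.24688 u × 931.494 MeV/u = 1161.46 MeV
Dividing by A = 148 gives 7.848 MeV per nucleon.

7.85 MeV/nucleon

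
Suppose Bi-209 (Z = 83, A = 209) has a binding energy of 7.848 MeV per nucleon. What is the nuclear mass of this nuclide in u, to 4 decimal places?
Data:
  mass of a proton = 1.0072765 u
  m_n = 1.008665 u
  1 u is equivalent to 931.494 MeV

208.9349 u

Total binding energy = 209 × 7.848 = 1640.232 MeV
Mass defect = 1640.232 MeV / (931.494 MeV/u) = 1.760862 u
Constituent mass = 83(1.0072765) + 126(1.008665) = 210.6957395 u
Nuclear mass = 210.6957395 − 1.760862 = 208.9348775 u ≈ 208.9349 u (to 4 decimal places)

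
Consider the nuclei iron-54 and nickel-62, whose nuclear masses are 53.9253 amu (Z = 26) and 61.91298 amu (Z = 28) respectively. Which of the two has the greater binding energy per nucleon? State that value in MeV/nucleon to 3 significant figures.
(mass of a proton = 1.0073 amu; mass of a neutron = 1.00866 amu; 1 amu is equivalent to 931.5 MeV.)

iron-54: Σm = 26(1.0073) + 28(1.00866) = 54.43228 amu; Δm = 0.50698 amu; E_B = 472.25 MeV; E_B/A = 8.745 MeV
nickel-62: Σm = 28(1.0073) + 34(1.00866) = 62.49884 amu; Δm = 0.58586 amu; E_B = 545.73 MeV; E_B/A = 8.802 MeV
nickel-62 has the higher binding energy per nucleon, so it is the more tightly bound nucleus.

nickel-62; 8.80 MeV/nucleon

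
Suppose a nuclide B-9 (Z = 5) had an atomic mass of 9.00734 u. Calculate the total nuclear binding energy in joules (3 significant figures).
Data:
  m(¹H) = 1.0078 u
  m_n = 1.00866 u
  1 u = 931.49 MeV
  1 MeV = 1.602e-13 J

Total constituent mass: 5 × 1.0078 + 4 × 1.00866 = 9.07364 u
The mass defect is 9.07364 − 9.00734 = 0.06630 u.
Converting to energy: 0.06630 u × 931.49 MeV/u = 61.7578 MeV
In joules: 61.7578 MeV × 1.602e-13 J/MeV = 9.8936e-12 J

9.89e-12 J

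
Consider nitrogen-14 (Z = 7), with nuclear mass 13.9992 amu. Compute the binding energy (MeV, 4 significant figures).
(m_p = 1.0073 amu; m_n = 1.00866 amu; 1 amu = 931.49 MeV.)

Z = 7, so N = A − Z = 14 − 7 = 7.
Mass of separated nucleons = 7(1.0073) + 7(1.00866) = 7.0511 + 7.06062 = 14.11172 amu
The mass defect is 14.11172 − 13.9992 = 0.11252 amu.
E_B = 0.11252 × 931.49 = 104.811 MeV

104.8 MeV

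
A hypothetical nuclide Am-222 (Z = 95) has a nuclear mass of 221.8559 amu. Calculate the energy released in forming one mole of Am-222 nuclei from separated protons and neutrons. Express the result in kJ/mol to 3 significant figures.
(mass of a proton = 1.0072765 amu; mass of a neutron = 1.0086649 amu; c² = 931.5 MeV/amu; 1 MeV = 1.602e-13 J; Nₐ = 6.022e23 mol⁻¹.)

With 95 protons and 127 neutrons (A = 222):
Mass of separated nucleons = 95(1.0072765) + 127(1.0086649) = 95.6912675 + 128.1004423 = 223.7917098 amu
Mass defect Δm = 223.7917098 − 221.8559 = 1.9358098 amu
Binding energy = Δm·c² = 1.9358098 × 931.5 MeV/amu = 1803.21 MeV
Per nucleus in joules: 1803.21 MeV × 1.602e-13 J/MeV = 2.8887e-10 J
Per mole: 2.8887e-10 J × 6.022e23 mol⁻¹ = 1.7396e+14 J/mol

1.74e+11 kJ/mol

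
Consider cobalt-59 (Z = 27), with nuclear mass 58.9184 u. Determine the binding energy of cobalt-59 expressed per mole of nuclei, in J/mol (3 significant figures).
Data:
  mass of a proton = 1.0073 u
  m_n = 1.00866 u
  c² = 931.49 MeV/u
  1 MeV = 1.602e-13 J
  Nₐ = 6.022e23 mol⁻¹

4.99e+13 J/mol

Z = 27, so N = A − Z = 59 − 27 = 32.
Mass of separated nucleons = 27(1.0073) + 32(1.00866) = 27.1971 + 32.27712 = 59.47422 u
The mass defect is 59.47422 − 58.9184 = 0.55582 u.
E_B = 0.55582 × 931.49 = 517.741 MeV
Per nucleus in joules: 517.741 MeV × 1.602e-13 J/MeV = 8.2942e-11 J
Per mole: 8.2942e-11 J × 6.022e23 mol⁻¹ = 4.9948e+13 J/mol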